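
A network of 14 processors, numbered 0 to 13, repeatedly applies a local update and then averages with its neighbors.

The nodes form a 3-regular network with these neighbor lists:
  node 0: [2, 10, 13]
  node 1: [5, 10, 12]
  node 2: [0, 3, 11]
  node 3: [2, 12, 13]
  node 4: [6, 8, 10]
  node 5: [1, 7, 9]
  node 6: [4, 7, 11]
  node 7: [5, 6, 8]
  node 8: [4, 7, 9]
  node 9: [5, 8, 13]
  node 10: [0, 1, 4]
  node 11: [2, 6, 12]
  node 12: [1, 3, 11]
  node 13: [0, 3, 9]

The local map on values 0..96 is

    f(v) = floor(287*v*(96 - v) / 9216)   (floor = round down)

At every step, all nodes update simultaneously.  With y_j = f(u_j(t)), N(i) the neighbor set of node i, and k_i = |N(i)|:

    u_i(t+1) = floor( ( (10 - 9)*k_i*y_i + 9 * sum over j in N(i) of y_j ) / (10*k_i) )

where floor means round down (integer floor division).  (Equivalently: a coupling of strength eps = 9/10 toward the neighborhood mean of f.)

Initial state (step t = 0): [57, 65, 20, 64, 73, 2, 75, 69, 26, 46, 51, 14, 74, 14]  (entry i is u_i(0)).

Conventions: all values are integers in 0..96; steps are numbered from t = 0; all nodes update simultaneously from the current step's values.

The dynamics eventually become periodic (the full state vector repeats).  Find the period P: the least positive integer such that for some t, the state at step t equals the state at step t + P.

Simulating step by step:
t=0: [57, 65, 20, 64, 73, 2, 75, 69, 26, 46, 51, 14, 74, 14]
t=1: [52, 44, 54, 45, 58, 57, 48, 38, 59, 35, 62, 47, 53, 64]
t=2: [66, 68, 70, 68, 67, 68, 69, 68, 67, 66, 69, 70, 70, 68]
t=3: [58, 57, 58, 57, 58, 59, 58, 59, 60, 59, 59, 56, 57, 60]
t=4: [67, 67, 68, 68, 67, 67, 68, 67, 67, 67, 68, 68, 69, 67]
t=5: [59, 59, 59, 59, 59, 60, 59, 59, 60, 60, 59, 58, 59, 59]
t=6: [67, 67, 67, 67, 67, 67, 67, 67, 67, 67, 67, 67, 67, 67]
t=7: [60, 60, 60, 60, 60, 60, 60, 60, 60, 60, 60, 60, 60, 60]
t=8: [67, 67, 67, 67, 67, 67, 67, 67, 67, 67, 67, 67, 67, 67]

Answer: 2
Key observation: The state at step 6, [67, 67, 67, 67, 67, 67, 67, 67, 67, 67, 67, 67, 67, 67], reappears at step 8 — and no state repeats earlier — so the cycle the system enters has period 2.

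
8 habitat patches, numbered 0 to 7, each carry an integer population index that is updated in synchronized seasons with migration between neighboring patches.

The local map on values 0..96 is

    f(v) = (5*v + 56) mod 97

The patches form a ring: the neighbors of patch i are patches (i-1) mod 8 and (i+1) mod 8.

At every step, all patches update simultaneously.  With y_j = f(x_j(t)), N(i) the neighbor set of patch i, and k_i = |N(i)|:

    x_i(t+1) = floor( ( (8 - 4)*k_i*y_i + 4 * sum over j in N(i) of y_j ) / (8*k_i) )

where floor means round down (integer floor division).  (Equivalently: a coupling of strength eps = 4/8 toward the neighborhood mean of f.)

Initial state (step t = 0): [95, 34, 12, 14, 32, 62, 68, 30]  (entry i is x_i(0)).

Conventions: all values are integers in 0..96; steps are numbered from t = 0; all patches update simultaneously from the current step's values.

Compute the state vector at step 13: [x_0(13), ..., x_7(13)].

Simulating step by step:
t=0: [95, 34, 12, 14, 32, 62, 68, 30]
t=1: [34, 32, 24, 24, 37, 45, 25, 19]
t=2: [35, 38, 64, 71, 65, 76, 77, 56]
t=3: [42, 56, 61, 55, 62, 59, 49, 45]
t=4: [69, 58, 56, 56, 62, 51, 41, 64]
t=5: [41, 42, 47, 52, 53, 45, 59, 62]
t=6: [70, 52, 24, 20, 43, 66, 70, 69]
t=7: [18, 36, 60, 68, 77, 71, 36, 15]
t=8: [43, 49, 45, 33, 34, 35, 35, 39]
t=9: [55, 46, 52, 43, 32, 35, 42, 57]
t=10: [55, 62, 54, 50, 39, 42, 57, 53]
t=11: [46, 56, 40, 30, 50, 62, 50, 37]
t=12: [69, 61, 45, 25, 29, 45, 38, 50]
t=13: [27, 60, 82, 65, 46, 58, 51, 23]

Answer: [27, 60, 82, 65, 46, 58, 51, 23]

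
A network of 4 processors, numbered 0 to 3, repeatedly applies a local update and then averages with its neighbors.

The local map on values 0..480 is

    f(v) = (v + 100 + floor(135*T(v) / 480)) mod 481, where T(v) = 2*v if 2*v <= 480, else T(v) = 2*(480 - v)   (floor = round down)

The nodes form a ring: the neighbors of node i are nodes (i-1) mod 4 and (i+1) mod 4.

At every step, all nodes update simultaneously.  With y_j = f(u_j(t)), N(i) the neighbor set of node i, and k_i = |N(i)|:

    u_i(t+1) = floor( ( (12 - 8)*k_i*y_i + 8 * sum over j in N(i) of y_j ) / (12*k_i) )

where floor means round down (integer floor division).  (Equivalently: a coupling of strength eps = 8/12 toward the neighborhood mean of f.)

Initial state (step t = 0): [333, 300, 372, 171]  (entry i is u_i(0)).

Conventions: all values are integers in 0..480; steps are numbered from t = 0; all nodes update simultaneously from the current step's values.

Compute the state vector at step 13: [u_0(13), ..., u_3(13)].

Simulating step by step:
t=0: [333, 300, 372, 171]
t=1: [140, 35, 146, 150]
t=2: [268, 266, 272, 326]
t=3: [14, 6, 14, 15]
t=4: [117, 117, 117, 121]
t=5: [284, 282, 284, 284]
t=6: [12, 12, 12, 13]
t=7: [118, 118, 118, 118]
t=8: [284, 284, 284, 284]
t=9: [13, 13, 13, 13]
t=10: [120, 120, 120, 120]
t=11: [287, 287, 287, 287]
t=12: [14, 14, 14, 14]
t=13: [121, 121, 121, 121]

Answer: [121, 121, 121, 121]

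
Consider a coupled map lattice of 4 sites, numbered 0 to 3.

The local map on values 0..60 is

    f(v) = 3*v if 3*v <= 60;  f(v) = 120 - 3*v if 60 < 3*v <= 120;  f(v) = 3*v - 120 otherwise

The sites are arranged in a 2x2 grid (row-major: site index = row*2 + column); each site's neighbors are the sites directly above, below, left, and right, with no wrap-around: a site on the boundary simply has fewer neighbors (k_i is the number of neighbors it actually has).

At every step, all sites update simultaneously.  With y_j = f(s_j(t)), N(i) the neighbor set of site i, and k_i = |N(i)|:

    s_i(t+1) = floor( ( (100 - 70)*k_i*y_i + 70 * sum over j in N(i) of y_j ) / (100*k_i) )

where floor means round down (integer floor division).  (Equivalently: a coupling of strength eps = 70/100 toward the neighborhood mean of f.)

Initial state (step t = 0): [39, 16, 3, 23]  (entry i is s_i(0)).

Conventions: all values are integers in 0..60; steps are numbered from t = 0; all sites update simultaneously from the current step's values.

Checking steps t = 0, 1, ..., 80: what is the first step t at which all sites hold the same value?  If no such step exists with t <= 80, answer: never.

Answer: 21
Key observation: Synchronization is absorbing here: once all sites are equal they stay equal, and step 21 is the first all-equal step.

Derivation:
t=0: [39, 16, 3, 23]  (not all equal)
t=1: [20, 33, 21, 35]  (not all equal)
t=2: [45, 32, 43, 31]  (not all equal)
t=3: [16, 21, 17, 19]  (not all equal)
t=4: [52, 53, 52, 54]  (not all equal)
t=5: [37, 39, 38, 38]  (not all equal)
t=6: [5, 6, 7, 4]  (not all equal)
t=7: [18, 14, 15, 17]  (not all equal)
t=8: [46, 49, 50, 45]  (not all equal)
t=9: [25, 19, 20, 24]  (not all equal)
t=10: [54, 49, 50, 55]  (not all equal)
t=11: [32, 38, 39, 33]  (not all equal)
t=12: [10, 17, 16, 9]  (not all equal)
t=13: [43, 35, 34, 42]  (not all equal)
t=14: [14, 9, 10, 13]  (not all equal)
t=15: [32, 36, 37, 31]  (not all equal)
t=16: [14, 21, 20, 15]  (not all equal)
t=17: [53, 47, 48, 54]  (not all equal)
t=18: [27, 34, 35, 28]  (not all equal)
t=19: [23, 31, 30, 22]  (not all equal)
t=20: [35, 44, 45, 36]  (not all equal)
t=21: [13, 13, 13, 13]  (all equal)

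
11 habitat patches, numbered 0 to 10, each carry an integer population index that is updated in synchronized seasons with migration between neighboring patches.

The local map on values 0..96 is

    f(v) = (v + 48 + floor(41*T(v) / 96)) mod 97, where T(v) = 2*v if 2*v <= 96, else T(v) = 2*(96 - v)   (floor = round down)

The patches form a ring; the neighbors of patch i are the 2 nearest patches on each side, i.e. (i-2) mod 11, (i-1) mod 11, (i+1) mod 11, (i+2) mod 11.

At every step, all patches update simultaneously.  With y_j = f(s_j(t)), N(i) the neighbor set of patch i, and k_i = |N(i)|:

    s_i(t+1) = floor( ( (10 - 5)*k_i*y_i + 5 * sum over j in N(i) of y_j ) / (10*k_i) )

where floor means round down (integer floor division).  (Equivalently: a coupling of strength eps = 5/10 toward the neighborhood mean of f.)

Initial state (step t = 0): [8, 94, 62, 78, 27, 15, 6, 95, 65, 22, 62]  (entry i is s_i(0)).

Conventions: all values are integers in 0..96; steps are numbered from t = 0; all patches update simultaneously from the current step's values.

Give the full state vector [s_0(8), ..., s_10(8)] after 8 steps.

Simulating step by step:
t=0: [8, 94, 62, 78, 27, 15, 6, 95, 65, 22, 62]
t=1: [58, 46, 40, 42, 28, 56, 50, 56, 50, 68, 50]
t=2: [38, 34, 25, 27, 17, 34, 35, 40, 40, 41, 39]
t=3: [30, 24, 61, 25, 55, 22, 25, 22, 23, 25, 22]
t=4: [42, 74, 49, 79, 60, 83, 85, 89, 90, 81, 79]
t=5: [35, 41, 39, 43, 42, 44, 44, 45, 45, 42, 42]
t=6: [20, 25, 24, 28, 28, 31, 32, 32, 32, 27, 27]
t=7: [66, 69, 68, 25, 15, 7, 8, 8, 7, 13, 24]
t=8: [52, 55, 52, 74, 69, 66, 63, 62, 66, 68, 73]

Answer: [52, 55, 52, 74, 69, 66, 63, 62, 66, 68, 73]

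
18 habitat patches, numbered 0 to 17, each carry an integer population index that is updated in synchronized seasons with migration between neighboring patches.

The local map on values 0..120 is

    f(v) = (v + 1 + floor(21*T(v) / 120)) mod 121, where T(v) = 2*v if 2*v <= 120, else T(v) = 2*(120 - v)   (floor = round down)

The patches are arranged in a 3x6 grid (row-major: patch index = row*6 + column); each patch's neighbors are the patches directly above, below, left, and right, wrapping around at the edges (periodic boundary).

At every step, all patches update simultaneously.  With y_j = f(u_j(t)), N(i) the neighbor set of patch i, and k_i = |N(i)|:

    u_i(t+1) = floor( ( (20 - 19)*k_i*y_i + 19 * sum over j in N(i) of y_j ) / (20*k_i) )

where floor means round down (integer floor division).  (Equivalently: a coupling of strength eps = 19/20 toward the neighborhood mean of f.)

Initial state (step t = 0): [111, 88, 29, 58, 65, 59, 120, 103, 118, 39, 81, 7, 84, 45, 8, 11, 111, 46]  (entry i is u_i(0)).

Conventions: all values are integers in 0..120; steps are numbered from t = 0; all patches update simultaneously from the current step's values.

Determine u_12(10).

Answer: u_12(10) = 0

Derivation:
t=0: [111, 88, 29, 58, 65, 59, 120, 103, 118, 39, 81, 7, 84, 45, 8, 11, 111, 46]
t=1: [71, 82, 75, 49, 91, 68, 78, 71, 56, 75, 67, 57, 61, 78, 56, 62, 67, 74]
t=2: [89, 90, 79, 90, 82, 89, 84, 89, 86, 78, 88, 88, 91, 86, 85, 80, 90, 83]
t=3: [100, 98, 99, 94, 100, 98, 100, 98, 96, 98, 97, 98, 97, 100, 96, 98, 96, 100]
t=4: [106, 107, 105, 106, 105, 107, 106, 106, 105, 105, 106, 106, 107, 105, 106, 105, 106, 105]
t=5: [111, 111, 111, 111, 111, 111, 111, 111, 111, 111, 111, 111, 111, 111, 111, 111, 111, 111]
t=6: [115, 115, 115, 115, 115, 115, 115, 115, 115, 115, 115, 115, 115, 115, 115, 115, 115, 115]
t=7: [117, 117, 117, 117, 117, 117, 117, 117, 117, 117, 117, 117, 117, 117, 117, 117, 117, 117]
t=8: [119, 119, 119, 119, 119, 119, 119, 119, 119, 119, 119, 119, 119, 119, 119, 119, 119, 119]
t=9: [120, 120, 120, 120, 120, 120, 120, 120, 120, 120, 120, 120, 120, 120, 120, 120, 120, 120]
t=10: [0, 0, 0, 0, 0, 0, 0, 0, 0, 0, 0, 0, 0, 0, 0, 0, 0, 0]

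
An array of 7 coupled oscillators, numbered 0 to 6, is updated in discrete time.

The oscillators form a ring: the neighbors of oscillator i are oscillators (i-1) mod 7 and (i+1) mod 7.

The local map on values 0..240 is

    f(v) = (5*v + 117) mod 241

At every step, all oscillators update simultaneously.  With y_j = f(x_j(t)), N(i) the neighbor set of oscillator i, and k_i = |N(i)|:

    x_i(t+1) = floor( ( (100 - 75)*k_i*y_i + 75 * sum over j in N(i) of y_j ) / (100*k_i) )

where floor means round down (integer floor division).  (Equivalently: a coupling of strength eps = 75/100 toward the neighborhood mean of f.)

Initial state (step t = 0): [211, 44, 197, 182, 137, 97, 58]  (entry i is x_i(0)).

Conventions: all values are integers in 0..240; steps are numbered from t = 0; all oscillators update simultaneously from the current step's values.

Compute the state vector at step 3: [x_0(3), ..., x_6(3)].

Answer: [80, 41, 78, 106, 172, 169, 132]

Derivation:
t=0: [211, 44, 197, 182, 137, 97, 58]
t=1: [150, 153, 94, 97, 88, 121, 164]
t=2: [175, 133, 130, 97, 153, 168, 197]
t=3: [80, 41, 78, 106, 172, 169, 132]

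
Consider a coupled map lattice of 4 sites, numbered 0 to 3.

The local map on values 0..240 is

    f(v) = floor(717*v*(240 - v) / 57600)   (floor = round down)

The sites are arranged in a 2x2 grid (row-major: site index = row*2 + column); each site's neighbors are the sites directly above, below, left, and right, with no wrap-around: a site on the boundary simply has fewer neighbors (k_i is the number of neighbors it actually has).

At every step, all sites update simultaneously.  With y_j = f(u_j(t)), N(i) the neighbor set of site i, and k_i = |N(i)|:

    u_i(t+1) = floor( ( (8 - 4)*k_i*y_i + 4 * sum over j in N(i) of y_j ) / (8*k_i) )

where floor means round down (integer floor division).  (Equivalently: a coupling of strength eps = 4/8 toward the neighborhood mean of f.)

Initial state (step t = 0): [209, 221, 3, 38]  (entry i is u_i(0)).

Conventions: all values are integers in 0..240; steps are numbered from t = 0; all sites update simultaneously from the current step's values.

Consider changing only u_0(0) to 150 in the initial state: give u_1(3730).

Simulating step by step:
t=0: [150, 221, 3, 38]
t=1: [99, 91, 69, 62]
t=2: [165, 161, 150, 147]
t=3: [158, 160, 165, 166]
t=4: [158, 157, 155, 154]
t=5: [162, 162, 163, 163]
t=6: [156, 156, 156, 156]
t=7: [163, 163, 163, 163]
t=8: [156, 156, 156, 156]

Answer: u_1(3730) = 156
Key observation: The state at step 6, [156, 156, 156, 156], reappears at step 8: the system is in a cycle of period 2 from step 6 on.  Therefore the state at step 3730 equals the state at step 6 + ((3730 - 6) mod 2) = 6, which is [156, 156, 156, 156].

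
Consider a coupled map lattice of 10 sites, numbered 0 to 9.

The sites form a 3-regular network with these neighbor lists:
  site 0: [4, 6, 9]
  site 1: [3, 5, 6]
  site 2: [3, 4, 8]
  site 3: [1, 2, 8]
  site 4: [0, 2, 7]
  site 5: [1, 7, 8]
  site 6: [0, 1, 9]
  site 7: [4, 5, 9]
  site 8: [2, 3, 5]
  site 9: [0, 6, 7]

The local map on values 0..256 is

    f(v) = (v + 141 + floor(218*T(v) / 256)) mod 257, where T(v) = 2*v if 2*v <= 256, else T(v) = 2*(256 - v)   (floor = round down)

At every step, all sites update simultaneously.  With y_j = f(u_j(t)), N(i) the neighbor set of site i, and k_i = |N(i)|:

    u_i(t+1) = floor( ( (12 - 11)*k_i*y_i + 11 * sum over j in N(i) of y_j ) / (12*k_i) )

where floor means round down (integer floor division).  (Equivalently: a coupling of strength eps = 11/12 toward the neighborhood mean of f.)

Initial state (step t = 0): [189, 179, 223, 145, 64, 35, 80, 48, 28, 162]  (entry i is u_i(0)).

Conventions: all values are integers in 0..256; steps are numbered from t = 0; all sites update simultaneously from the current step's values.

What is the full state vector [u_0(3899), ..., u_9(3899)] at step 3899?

Simulating step by step:
t=0: [189, 179, 223, 145, 64, 35, 80, 48, 28, 162]
t=1: [126, 185, 163, 193, 115, 148, 187, 153, 206, 108]
t=2: [188, 195, 186, 189, 212, 193, 195, 196, 199, 205]
t=3: [176, 184, 179, 183, 184, 181, 181, 176, 186, 182]
t=4: [191, 191, 190, 191, 194, 191, 192, 191, 192, 194]
t=5: [183, 185, 184, 185, 185, 185, 184, 183, 185, 184]
t=6: [189, 189, 189, 189, 190, 189, 190, 189, 189, 190]
t=7: [186, 186, 186, 187, 186, 187, 186, 186, 187, 186]
t=8: [189, 188, 188, 188, 189, 188, 189, 188, 188, 189]
t=9: [187, 187, 187, 187, 187, 187, 187, 187, 187, 187]
t=10: [188, 188, 188, 188, 188, 188, 188, 188, 188, 188]
t=11: [187, 187, 187, 187, 187, 187, 187, 187, 187, 187]

Answer: [187, 187, 187, 187, 187, 187, 187, 187, 187, 187]
Key observation: The state at step 9, [187, 187, 187, 187, 187, 187, 187, 187, 187, 187], reappears at step 11: the system is in a cycle of period 2 from step 9 on.  Therefore the state at step 3899 equals the state at step 9 + ((3899 - 9) mod 2) = 9, which is [187, 187, 187, 187, 187, 187, 187, 187, 187, 187].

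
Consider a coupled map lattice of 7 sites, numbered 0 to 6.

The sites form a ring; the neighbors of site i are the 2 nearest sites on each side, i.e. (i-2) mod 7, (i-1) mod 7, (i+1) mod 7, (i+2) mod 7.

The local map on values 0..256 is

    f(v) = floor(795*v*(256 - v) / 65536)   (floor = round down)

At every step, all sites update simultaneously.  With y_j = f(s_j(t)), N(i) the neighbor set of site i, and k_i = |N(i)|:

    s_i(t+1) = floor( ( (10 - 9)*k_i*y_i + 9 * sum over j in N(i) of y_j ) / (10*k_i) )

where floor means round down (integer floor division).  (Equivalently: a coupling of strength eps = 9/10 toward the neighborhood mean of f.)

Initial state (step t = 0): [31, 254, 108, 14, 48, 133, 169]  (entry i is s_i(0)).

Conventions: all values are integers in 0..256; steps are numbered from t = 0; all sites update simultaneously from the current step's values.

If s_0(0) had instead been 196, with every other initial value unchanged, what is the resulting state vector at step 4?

Simulating step by step:
t=0: [196, 254, 108, 14, 48, 133, 169]
t=1: [143, 125, 89, 120, 149, 128, 122]
t=2: [193, 193, 194, 192, 193, 196, 196]
t=3: [144, 145, 147, 145, 144, 145, 145]
t=4: [194, 194, 194, 194, 194, 195, 195]

Answer: [194, 194, 194, 194, 194, 195, 195]
Key observation: This trace re-runs the system from the modified initial state.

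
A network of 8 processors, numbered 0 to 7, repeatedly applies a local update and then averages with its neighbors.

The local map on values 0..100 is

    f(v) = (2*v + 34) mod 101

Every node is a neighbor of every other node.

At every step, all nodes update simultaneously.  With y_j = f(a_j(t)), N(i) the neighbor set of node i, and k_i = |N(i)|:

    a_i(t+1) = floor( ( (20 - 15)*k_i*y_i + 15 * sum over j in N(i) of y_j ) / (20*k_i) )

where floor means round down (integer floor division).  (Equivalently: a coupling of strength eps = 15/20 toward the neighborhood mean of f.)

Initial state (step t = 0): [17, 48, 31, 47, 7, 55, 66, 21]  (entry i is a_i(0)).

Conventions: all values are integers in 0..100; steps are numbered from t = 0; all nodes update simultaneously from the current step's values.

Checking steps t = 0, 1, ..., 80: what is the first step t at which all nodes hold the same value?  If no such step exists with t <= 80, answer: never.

Simulating step by step:
t=0: [17, 48, 31, 47, 7, 55, 66, 21]  (not all equal)
t=1: [58, 52, 62, 52, 55, 54, 57, 59]  (not all equal)
t=2: [45, 44, 46, 44, 44, 44, 45, 46]  (not all equal)
t=3: [22, 22, 22, 22, 22, 22, 22, 22]  (all equal)

Answer: 3
Key observation: Synchronization is absorbing here: once all nodes are equal they stay equal, and step 3 is the first all-equal step.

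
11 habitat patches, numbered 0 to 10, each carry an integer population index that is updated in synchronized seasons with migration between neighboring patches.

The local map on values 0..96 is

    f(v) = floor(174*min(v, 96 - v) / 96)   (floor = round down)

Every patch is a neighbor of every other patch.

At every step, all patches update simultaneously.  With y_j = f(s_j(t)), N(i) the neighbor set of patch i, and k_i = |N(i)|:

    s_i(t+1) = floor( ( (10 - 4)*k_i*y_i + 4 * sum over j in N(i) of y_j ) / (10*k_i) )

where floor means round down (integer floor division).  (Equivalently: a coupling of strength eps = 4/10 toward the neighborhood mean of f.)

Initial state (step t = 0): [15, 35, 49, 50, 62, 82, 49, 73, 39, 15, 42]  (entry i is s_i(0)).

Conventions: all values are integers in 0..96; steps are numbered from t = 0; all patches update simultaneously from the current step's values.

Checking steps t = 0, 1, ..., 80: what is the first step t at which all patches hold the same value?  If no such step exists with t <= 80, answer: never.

Simulating step by step:
t=0: [15, 35, 49, 50, 62, 82, 49, 73, 39, 15, 42]  (not all equal)
t=1: [40, 61, 73, 72, 59, 39, 73, 48, 64, 40, 68]  (not all equal)
t=2: [66, 61, 49, 50, 64, 65, 49, 75, 59, 66, 54]  (not all equal)
t=3: [59, 64, 76, 75, 61, 60, 76, 50, 66, 59, 71]  (not all equal)
t=4: [62, 56, 44, 45, 59, 60, 44, 70, 54, 62, 49]  (not all equal)
t=5: [65, 71, 75, 76, 68, 67, 75, 57, 73, 65, 78]  (not all equal)
t=6: [51, 45, 41, 40, 48, 49, 41, 59, 43, 51, 38]  (not all equal)
t=7: [79, 79, 75, 74, 82, 81, 75, 71, 77, 79, 71]  (not all equal)
t=8: [32, 32, 36, 37, 29, 30, 36, 40, 34, 32, 40]  (not all equal)
t=9: [59, 59, 63, 64, 56, 57, 63, 67, 61, 59, 67]  (not all equal)
t=10: [64, 64, 60, 59, 67, 66, 60, 56, 62, 64, 56]  (not all equal)
t=11: [59, 59, 63, 64, 56, 57, 63, 67, 61, 59, 67]  (not all equal)

Answer: never
Key observation: The state at step 9 reappears at step 11 — the system is in a cycle of period 2 from step 9 on.  No step 0..11 is synchronized, and the cycle repeats forever, so no step up to 80 (or ever) has all patches equal.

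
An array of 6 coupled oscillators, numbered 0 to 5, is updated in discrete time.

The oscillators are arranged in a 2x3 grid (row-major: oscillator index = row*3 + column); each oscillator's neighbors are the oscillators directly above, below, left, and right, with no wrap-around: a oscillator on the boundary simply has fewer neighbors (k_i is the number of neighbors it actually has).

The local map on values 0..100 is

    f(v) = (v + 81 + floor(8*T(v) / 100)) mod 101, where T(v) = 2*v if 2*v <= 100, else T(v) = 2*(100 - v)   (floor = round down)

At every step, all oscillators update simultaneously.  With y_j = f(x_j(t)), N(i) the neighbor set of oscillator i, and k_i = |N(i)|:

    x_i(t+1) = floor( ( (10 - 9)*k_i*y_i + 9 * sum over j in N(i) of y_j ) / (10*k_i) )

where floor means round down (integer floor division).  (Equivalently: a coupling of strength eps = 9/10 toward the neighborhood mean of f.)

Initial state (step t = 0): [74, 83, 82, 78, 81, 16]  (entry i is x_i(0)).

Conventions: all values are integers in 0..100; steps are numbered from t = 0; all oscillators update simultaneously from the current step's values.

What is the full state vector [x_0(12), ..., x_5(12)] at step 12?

Simulating step by step:
t=0: [74, 83, 82, 78, 81, 16]
t=1: [62, 62, 80, 61, 73, 67]
t=2: [47, 55, 51, 51, 49, 59]
t=3: [39, 36, 42, 35, 41, 37]
t=4: [20, 26, 22, 25, 21, 26]
t=5: [8, 4, 9, 4, 9, 5]
t=6: [85, 90, 86, 89, 85, 90]
t=7: [70, 67, 70, 67, 70, 67]
t=8: [52, 53, 52, 53, 52, 53]
t=9: [39, 39, 39, 39, 39, 39]
t=10: [25, 25, 25, 25, 25, 25]
t=11: [9, 9, 9, 9, 9, 9]
t=12: [91, 91, 91, 91, 91, 91]

Answer: [91, 91, 91, 91, 91, 91]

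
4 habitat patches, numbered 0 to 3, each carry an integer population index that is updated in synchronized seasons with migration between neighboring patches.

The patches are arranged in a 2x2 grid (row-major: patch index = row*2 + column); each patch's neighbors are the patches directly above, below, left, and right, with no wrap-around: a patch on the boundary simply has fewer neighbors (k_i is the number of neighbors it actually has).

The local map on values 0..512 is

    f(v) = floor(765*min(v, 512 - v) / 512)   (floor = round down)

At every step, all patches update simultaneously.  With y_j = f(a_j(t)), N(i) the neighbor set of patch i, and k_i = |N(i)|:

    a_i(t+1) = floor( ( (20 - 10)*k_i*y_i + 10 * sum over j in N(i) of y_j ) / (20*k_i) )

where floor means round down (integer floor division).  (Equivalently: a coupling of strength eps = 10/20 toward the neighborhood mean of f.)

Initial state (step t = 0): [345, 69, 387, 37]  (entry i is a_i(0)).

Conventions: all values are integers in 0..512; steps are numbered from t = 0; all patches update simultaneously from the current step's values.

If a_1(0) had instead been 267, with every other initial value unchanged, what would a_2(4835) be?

Answer: a_2(4835) = 208
Key observation: The state at step 16, [313, 313, 315, 315], reappears at step 28: the system is in a cycle of period 12 from step 16 on.  Therefore the state at step 4835 equals the state at step 16 + ((4835 - 16) mod 12) = 23, which is [206, 206, 208, 208].

Derivation:
t=0: [345, 267, 387, 37]
t=1: [262, 259, 169, 165]
t=2: [344, 343, 280, 280]
t=3: [275, 275, 322, 322]
t=4: [336, 336, 300, 300]
t=5: [275, 275, 302, 302]
t=6: [343, 343, 323, 323]
t=7: [259, 259, 274, 274]
t=8: [372, 372, 360, 360]
t=9: [213, 213, 222, 222]
t=10: [321, 321, 327, 327]
t=11: [282, 282, 278, 278]
t=12: [344, 344, 347, 347]
t=13: [249, 249, 247, 247]
t=14: [371, 371, 369, 369]
t=15: [210, 210, 212, 212]
t=16: [313, 313, 315, 315]
t=17: [296, 296, 294, 294]
t=18: [322, 322, 324, 324]
t=19: [282, 282, 280, 280]
t=20: [343, 343, 345, 345]
t=21: [251, 251, 249, 249]
t=22: [374, 374, 372, 372]
t=23: [206, 206, 208, 208]
t=24: [307, 307, 309, 309]
t=25: [305, 305, 303, 303]
t=26: [309, 309, 311, 311]
t=27: [302, 302, 300, 300]
t=28: [313, 313, 315, 315]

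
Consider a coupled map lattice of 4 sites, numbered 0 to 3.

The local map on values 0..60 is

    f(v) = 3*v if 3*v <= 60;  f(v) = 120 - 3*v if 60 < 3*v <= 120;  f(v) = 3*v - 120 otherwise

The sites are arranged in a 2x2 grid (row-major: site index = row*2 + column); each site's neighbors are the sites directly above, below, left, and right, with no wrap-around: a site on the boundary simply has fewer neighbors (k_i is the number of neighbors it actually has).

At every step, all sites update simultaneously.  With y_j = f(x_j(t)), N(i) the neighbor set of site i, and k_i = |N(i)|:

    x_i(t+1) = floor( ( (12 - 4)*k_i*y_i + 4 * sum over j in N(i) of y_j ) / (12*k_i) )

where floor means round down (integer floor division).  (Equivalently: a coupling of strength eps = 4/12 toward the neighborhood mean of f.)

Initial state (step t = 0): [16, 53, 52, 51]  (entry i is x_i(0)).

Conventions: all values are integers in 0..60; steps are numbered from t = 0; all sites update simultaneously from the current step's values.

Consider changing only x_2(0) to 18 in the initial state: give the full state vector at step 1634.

Simulating step by step:
t=0: [16, 53, 18, 51]
t=1: [47, 39, 49, 37]
t=2: [19, 7, 23, 11]
t=3: [50, 29, 49, 34]
t=4: [30, 30, 26, 22]
t=5: [32, 34, 42, 48]
t=6: [20, 20, 12, 20]
t=7: [56, 60, 44, 56]
t=8: [44, 56, 24, 44]
t=9: [24, 36, 36, 24]
t=10: [36, 24, 24, 36]
t=11: [24, 36, 36, 24]

Answer: [36, 24, 24, 36]
Key observation: The state at step 9, [24, 36, 36, 24], reappears at step 11: the system is in a cycle of period 2 from step 9 on.  Therefore the state at step 1634 equals the state at step 9 + ((1634 - 9) mod 2) = 10, which is [36, 24, 24, 36].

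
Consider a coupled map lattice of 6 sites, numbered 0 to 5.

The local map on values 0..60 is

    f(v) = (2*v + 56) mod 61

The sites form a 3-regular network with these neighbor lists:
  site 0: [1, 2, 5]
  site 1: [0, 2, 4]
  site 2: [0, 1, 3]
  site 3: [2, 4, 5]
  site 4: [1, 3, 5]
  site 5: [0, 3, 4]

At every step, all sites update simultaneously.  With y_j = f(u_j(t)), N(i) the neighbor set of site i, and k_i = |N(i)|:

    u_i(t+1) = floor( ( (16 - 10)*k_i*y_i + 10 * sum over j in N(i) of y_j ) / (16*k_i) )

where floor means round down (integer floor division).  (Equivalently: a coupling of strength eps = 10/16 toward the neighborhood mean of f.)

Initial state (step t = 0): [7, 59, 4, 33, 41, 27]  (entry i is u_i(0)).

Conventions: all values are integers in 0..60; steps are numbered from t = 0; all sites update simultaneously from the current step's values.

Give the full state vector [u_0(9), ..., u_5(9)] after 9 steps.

Answer: [9, 9, 10, 19, 18, 18]

Derivation:
t=0: [7, 59, 4, 33, 41, 27]
t=1: [25, 25, 13, 14, 27, 23]
t=2: [39, 40, 31, 31, 41, 39]
t=3: [21, 22, 38, 39, 23, 22]
t=4: [32, 32, 22, 23, 34, 33]
t=5: [42, 42, 47, 23, 21, 21]
t=6: [24, 24, 26, 36, 33, 33]
t=7: [34, 34, 36, 12, 10, 10]
t=8: [5, 5, 7, 14, 13, 13]
t=9: [9, 9, 10, 19, 18, 18]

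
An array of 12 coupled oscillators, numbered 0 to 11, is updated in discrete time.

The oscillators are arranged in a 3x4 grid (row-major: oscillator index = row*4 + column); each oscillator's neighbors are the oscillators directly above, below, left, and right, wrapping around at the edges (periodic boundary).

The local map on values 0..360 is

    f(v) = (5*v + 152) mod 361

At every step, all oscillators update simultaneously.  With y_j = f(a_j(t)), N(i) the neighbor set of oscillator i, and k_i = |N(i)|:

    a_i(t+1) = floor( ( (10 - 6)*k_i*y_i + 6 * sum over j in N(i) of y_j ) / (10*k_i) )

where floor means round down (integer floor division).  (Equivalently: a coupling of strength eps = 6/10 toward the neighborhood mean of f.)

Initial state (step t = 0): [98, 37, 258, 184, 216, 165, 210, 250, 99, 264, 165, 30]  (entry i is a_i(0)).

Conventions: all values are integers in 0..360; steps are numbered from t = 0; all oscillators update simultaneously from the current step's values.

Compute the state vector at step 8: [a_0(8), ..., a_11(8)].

Simulating step by step:
t=0: [98, 37, 258, 184, 216, 165, 210, 250, 99, 264, 165, 30]
t=1: [280, 273, 302, 329, 230, 196, 225, 265, 228, 181, 223, 302]
t=2: [171, 135, 207, 227, 147, 142, 150, 160, 215, 211, 218, 204]
t=3: [206, 139, 138, 187, 185, 142, 166, 187, 157, 131, 138, 146]
t=4: [144, 116, 124, 59, 210, 179, 161, 118, 190, 124, 141, 115]
t=5: [95, 90, 89, 68, 124, 192, 173, 74, 56, 93, 105, 41]
t=6: [180, 214, 241, 205, 99, 137, 229, 189, 167, 200, 298, 244]
t=7: [249, 173, 206, 173, 223, 152, 175, 138, 252, 135, 206, 201]
t=8: [291, 224, 188, 209, 216, 209, 198, 176, 233, 178, 127, 156]

Answer: [291, 224, 188, 209, 216, 209, 198, 176, 233, 178, 127, 156]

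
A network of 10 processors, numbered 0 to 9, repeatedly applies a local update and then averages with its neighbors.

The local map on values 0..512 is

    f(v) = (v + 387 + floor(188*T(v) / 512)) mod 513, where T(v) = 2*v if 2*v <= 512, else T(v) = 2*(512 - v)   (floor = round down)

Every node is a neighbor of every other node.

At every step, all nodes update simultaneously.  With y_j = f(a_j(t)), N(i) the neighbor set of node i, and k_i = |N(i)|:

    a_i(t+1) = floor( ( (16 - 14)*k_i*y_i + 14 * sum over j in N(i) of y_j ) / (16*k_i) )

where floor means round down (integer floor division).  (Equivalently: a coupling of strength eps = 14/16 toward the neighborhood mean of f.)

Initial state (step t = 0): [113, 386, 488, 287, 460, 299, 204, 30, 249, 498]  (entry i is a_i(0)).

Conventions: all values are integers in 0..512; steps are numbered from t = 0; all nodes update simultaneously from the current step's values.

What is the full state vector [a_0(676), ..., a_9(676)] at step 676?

Simulating step by step:
t=0: [113, 386, 488, 287, 460, 299, 204, 30, 249, 498]
t=1: [311, 318, 319, 318, 319, 318, 315, 321, 317, 319]
t=2: [333, 333, 333, 333, 333, 333, 333, 333, 333, 333]
t=3: [338, 338, 338, 338, 338, 338, 338, 338, 338, 338]
t=4: [339, 339, 339, 339, 339, 339, 339, 339, 339, 339]
t=5: [340, 340, 340, 340, 340, 340, 340, 340, 340, 340]
t=6: [340, 340, 340, 340, 340, 340, 340, 340, 340, 340]

Answer: [340, 340, 340, 340, 340, 340, 340, 340, 340, 340]
Key observation: The state at step 5, [340, 340, 340, 340, 340, 340, 340, 340, 340, 340], reappears at step 6: the system is in a cycle of period 1 from step 5 on.  Therefore the state at step 676 equals the state at step 5 + ((676 - 5) mod 1) = 5, which is [340, 340, 340, 340, 340, 340, 340, 340, 340, 340].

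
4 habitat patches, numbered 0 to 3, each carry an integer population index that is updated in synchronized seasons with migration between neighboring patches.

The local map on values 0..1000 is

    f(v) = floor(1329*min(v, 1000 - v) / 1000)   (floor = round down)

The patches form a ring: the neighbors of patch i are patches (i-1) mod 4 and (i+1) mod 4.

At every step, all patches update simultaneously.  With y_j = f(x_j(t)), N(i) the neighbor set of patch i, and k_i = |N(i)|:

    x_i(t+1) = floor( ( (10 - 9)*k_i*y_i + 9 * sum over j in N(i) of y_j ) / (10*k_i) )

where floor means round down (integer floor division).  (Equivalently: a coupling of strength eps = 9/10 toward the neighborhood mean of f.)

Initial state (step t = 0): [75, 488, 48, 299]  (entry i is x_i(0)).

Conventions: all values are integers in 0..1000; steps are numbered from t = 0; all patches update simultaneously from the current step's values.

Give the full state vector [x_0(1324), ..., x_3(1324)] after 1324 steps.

Answer: [628, 628, 628, 628]
Key observation: The state at step 26, [656, 656, 656, 656], reappears at step 36: the system is in a cycle of period 10 from step 26 on.  Therefore the state at step 1324 equals the state at step 26 + ((1324 - 26) mod 10) = 34, which is [628, 628, 628, 628].

Derivation:
t=0: [75, 488, 48, 299]
t=1: [480, 137, 476, 112]
t=2: [212, 589, 211, 585]
t=3: [521, 307, 521, 307]
t=4: [430, 613, 430, 613]
t=5: [519, 565, 519, 565]
t=6: [584, 632, 584, 632]
t=7: [495, 545, 495, 545]
t=8: [609, 651, 609, 651]
t=9: [468, 513, 468, 513]
t=10: [644, 623, 644, 623]
t=11: [498, 475, 498, 475]
t=12: [634, 658, 634, 658]
t=13: [457, 482, 457, 482]
t=14: [636, 610, 636, 610]
t=15: [514, 486, 514, 486]
t=16: [645, 645, 645, 645]
t=17: [471, 471, 471, 471]
t=18: [625, 625, 625, 625]
t=19: [498, 498, 498, 498]
t=20: [661, 661, 661, 661]
t=21: [450, 450, 450, 450]
t=22: [598, 598, 598, 598]
t=23: [534, 534, 534, 534]
t=24: [619, 619, 619, 619]
t=25: [506, 506, 506, 506]
t=26: [656, 656, 656, 656]
t=27: [457, 457, 457, 457]
t=28: [607, 607, 607, 607]
t=29: [522, 522, 522, 522]
t=30: [635, 635, 635, 635]
t=31: [485, 485, 485, 485]
t=32: [644, 644, 644, 644]
t=33: [473, 473, 473, 473]
t=34: [628, 628, 628, 628]
t=35: [494, 494, 494, 494]
t=36: [656, 656, 656, 656]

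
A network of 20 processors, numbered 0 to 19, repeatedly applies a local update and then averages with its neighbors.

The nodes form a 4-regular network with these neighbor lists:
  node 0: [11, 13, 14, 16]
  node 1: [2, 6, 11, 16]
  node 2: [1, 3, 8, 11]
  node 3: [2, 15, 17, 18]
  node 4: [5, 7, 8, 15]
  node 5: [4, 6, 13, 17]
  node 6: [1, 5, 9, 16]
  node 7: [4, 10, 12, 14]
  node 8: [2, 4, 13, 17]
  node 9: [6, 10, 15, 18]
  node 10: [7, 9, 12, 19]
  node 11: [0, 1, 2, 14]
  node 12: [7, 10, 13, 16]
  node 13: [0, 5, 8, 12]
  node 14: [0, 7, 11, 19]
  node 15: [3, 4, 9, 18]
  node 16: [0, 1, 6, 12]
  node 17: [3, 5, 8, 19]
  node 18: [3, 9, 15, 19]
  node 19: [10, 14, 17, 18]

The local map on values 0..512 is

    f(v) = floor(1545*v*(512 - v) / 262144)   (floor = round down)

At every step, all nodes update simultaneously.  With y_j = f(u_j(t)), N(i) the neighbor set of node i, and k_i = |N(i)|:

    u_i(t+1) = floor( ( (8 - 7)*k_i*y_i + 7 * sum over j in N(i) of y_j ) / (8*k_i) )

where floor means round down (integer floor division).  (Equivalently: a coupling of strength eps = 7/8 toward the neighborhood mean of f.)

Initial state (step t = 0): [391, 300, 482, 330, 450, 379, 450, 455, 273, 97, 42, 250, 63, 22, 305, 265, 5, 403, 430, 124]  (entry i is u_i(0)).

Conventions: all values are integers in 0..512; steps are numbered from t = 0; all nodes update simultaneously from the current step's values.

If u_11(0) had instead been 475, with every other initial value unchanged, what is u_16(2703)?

Answer: u_16(2703) = 322
Key observation: The state at step 13, [322, 322, 321, 321, 321, 321, 321, 321, 321, 321, 321, 322, 321, 321, 321, 321, 322, 321, 321, 321], reappears at step 15: the system is in a cycle of period 2 from step 13 on.  Therefore the state at step 2703 equals the state at step 13 + ((2703 - 13) mod 2) = 13, which is [322, 322, 321, 321, 321, 321, 321, 321, 321, 321, 321, 322, 321, 321, 321, 321, 322, 321, 321, 321].

Derivation:
t=0: [391, 300, 482, 330, 450, 379, 450, 455, 273, 97, 42, 475, 63, 22, 305, 265, 5, 403, 430, 124]
t=1: [155, 126, 276, 248, 286, 179, 222, 197, 172, 220, 197, 255, 96, 253, 225, 258, 216, 320, 301, 243]
t=2: [375, 369, 354, 377, 363, 373, 351, 343, 373, 376, 343, 349, 355, 323, 367, 380, 315, 365, 382, 372]
t=3: [337, 336, 314, 306, 312, 328, 321, 327, 327, 313, 321, 316, 348, 316, 320, 301, 324, 305, 299, 314]
t=4: [360, 360, 360, 371, 361, 364, 357, 356, 366, 367, 356, 356, 357, 350, 358, 370, 349, 363, 370, 367]
t=5: [329, 326, 318, 313, 317, 323, 322, 324, 322, 317, 320, 323, 330, 321, 322, 312, 325, 313, 310, 318]
t=6: [358, 359, 361, 366, 361, 362, 359, 359, 363, 364, 359, 358, 358, 357, 358, 366, 356, 362, 365, 364]
t=7: [325, 323, 319, 317, 319, 322, 321, 323, 321, 318, 320, 323, 324, 322, 322, 316, 323, 317, 315, 320]
t=8: [359, 360, 360, 364, 361, 361, 360, 360, 361, 363, 360, 359, 359, 359, 359, 363, 359, 362, 363, 362]
t=9: [323, 322, 320, 319, 320, 321, 321, 322, 321, 319, 320, 322, 322, 322, 322, 318, 322, 319, 318, 320]
t=10: [359, 360, 360, 362, 361, 361, 360, 360, 361, 362, 361, 360, 360, 360, 360, 362, 360, 361, 362, 361]
t=11: [322, 322, 321, 320, 321, 321, 321, 321, 321, 320, 321, 322, 321, 321, 322, 320, 322, 320, 320, 321]
t=12: [360, 360, 360, 361, 361, 361, 360, 360, 361, 361, 361, 360, 360, 360, 360, 361, 360, 361, 361, 361]
t=13: [322, 322, 321, 321, 321, 321, 321, 321, 321, 321, 321, 322, 321, 321, 321, 321, 322, 321, 321, 321]
t=14: [360, 360, 360, 361, 361, 361, 360, 361, 361, 361, 361, 360, 360, 360, 360, 361, 360, 361, 361, 361]
t=15: [322, 322, 321, 321, 321, 321, 321, 321, 321, 321, 321, 322, 321, 321, 321, 321, 322, 321, 321, 321]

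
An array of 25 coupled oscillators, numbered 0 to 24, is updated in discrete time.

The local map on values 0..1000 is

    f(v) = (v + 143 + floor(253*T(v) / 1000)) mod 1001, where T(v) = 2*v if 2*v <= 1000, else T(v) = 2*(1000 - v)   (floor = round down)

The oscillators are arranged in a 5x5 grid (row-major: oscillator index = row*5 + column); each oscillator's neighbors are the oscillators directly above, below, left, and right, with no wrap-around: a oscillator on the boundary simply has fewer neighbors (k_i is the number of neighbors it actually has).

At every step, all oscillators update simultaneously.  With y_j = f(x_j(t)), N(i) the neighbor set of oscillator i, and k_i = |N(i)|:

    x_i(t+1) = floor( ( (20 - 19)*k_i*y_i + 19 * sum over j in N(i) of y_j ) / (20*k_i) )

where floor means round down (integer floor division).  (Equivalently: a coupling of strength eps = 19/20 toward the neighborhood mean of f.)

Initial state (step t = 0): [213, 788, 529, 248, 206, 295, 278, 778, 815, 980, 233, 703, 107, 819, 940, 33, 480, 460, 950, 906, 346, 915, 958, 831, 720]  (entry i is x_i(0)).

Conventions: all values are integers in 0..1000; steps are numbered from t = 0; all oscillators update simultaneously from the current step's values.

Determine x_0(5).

Simulating step by step:
t=0: [213, 788, 529, 248, 206, 295, 278, 778, 815, 980, 233, 703, 107, 819, 940, 33, 480, 460, 950, 906, 346, 915, 958, 831, 720]
t=1: [319, 614, 230, 473, 330, 509, 420, 435, 176, 201, 586, 577, 470, 141, 93, 649, 547, 375, 252, 78, 171, 527, 320, 79, 72]
t=2: [910, 645, 849, 529, 649, 784, 889, 638, 602, 443, 934, 873, 706, 507, 349, 763, 881, 727, 402, 347, 912, 660, 625, 455, 260]
t=3: [480, 127, 903, 673, 865, 94, 490, 546, 898, 858, 49, 307, 512, 842, 785, 93, 261, 661, 607, 650, 479, 409, 621, 750, 735]
t=4: [336, 599, 711, 131, 503, 635, 552, 512, 487, 67, 381, 631, 653, 472, 351, 525, 649, 842, 528, 363, 537, 783, 602, 607, 469]
t=5: [937, 861, 741, 895, 321, 772, 940, 939, 598, 786, 931, 897, 708, 856, 598, 868, 515, 904, 651, 803, 493, 897, 378, 903, 820]

Answer: x_0(5) = 937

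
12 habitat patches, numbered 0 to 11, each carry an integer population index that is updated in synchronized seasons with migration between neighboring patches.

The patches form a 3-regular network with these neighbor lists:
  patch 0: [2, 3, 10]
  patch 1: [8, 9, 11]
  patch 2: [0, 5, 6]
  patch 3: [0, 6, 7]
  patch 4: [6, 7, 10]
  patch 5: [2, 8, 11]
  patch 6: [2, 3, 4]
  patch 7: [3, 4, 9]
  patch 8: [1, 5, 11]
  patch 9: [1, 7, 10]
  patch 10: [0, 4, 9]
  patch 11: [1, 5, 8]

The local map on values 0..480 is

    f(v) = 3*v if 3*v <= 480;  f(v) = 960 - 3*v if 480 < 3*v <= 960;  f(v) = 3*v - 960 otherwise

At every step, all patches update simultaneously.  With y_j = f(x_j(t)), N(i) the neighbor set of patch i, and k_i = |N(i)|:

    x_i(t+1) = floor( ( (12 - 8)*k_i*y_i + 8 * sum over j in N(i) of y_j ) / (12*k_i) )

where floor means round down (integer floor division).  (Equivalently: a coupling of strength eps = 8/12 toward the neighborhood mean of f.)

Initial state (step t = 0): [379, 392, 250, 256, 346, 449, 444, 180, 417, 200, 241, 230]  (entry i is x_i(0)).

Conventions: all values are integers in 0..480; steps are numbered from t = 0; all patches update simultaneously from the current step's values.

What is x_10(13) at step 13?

Simulating step by step:
t=0: [379, 392, 250, 256, 346, 449, 444, 180, 417, 200, 241, 230]
t=1: [201, 276, 278, 279, 254, 300, 230, 280, 291, 314, 215, 288]
t=2: [244, 88, 194, 207, 222, 88, 189, 115, 93, 132, 232, 94]
t=3: [294, 300, 322, 327, 320, 296, 355, 343, 273, 326, 292, 273]
t=4: [50, 86, 58, 63, 57, 88, 41, 31, 107, 53, 49, 107]
t=5: [163, 264, 177, 144, 137, 269, 159, 146, 294, 163, 155, 294]
t=6: [451, 195, 387, 452, 443, 181, 441, 438, 114, 395, 455, 114]
t=7: [353, 327, 327, 378, 372, 335, 335, 338, 366, 327, 354, 366]
t=8: [99, 73, 49, 102, 96, 81, 93, 96, 91, 46, 95, 91]
t=9: [263, 225, 231, 294, 285, 235, 257, 258, 254, 222, 255, 254]
t=10: [177, 248, 225, 147, 161, 232, 163, 168, 230, 246, 191, 230]
t=11: [390, 241, 353, 448, 451, 271, 424, 405, 256, 309, 379, 256]
t=12: [216, 171, 181, 300, 296, 156, 298, 265, 192, 159, 200, 192]
t=13: [290, 425, 327, 140, 155, 419, 144, 190, 416, 375, 311, 416]

Answer: x_10(13) = 311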